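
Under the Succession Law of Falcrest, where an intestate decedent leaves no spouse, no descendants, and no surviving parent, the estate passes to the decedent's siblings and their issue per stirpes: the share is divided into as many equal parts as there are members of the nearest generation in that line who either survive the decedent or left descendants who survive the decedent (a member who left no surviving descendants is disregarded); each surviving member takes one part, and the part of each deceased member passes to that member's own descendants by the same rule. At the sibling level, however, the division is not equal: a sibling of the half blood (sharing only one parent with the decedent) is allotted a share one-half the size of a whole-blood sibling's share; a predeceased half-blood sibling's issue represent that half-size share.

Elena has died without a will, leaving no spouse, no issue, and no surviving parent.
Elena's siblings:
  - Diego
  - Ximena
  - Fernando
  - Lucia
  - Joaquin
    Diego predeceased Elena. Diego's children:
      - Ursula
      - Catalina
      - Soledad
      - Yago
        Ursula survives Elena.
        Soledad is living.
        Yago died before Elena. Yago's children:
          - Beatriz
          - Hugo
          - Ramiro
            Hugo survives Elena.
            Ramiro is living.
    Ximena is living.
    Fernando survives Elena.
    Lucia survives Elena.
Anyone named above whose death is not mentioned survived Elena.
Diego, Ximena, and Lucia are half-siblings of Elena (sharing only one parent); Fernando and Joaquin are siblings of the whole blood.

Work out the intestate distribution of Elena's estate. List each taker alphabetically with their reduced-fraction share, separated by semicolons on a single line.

Beatriz 1/84; Catalina 1/28; Fernando 2/7; Hugo 1/84; Joaquin 2/7; Lucia 1/7; Ramiro 1/84; Soledad 1/28; Ursula 1/28; Ximena 1/7

No spouse, descendants, or parent survives, so the estate passes to Elena's siblings per stirpes.
Half-blood siblings count for one-half the weight of whole-blood siblings at the initial division.
Dividing 1 in proportion to weights (total weight 7/2): Diego (weight 1/2) → 1/7; Ximena (weight 1/2) → 1/7; Fernando (weight 1) → 2/7; Lucia (weight 1/2) → 1/7; Joaquin (weight 1) → 2/7.
Diego predeceased; the 1/7 allotted to Diego's branch passes to Diego's issue by representation.
The 1/7 is divided into 4 equal shares of 1/28 among Ursula, Catalina, Soledad, Yago.
Ursula is living and takes 1/28.
Catalina is living and takes 1/28.
Soledad is living and takes 1/28.
Yago predeceased; the 1/28 allotted to Yago's branch passes to Yago's issue by representation.
The 1/28 is divided into 3 equal shares of 1/84 among Beatriz, Hugo, Ramiro.
Beatriz is living and takes 1/84.
Hugo is living and takes 1/84.
Ramiro is living and takes 1/84.
Ximena is living and takes 1/7.
Fernando is living and takes 2/7.
Lucia is living and takes 1/7.
Joaquin is living and takes 2/7.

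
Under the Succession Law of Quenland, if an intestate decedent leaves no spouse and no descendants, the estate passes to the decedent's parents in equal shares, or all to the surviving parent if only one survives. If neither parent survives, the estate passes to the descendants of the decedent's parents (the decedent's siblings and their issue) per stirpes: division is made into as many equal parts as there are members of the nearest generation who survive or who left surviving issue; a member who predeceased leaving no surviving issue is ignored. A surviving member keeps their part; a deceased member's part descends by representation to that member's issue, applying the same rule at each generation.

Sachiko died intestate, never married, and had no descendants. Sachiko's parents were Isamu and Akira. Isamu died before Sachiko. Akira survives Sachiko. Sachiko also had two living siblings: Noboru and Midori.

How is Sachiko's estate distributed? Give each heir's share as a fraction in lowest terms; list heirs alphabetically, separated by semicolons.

Akira 1

Only one parent, Akira, survives, so Akira takes the entire estate. The siblings take nothing because a surviving parent has priority.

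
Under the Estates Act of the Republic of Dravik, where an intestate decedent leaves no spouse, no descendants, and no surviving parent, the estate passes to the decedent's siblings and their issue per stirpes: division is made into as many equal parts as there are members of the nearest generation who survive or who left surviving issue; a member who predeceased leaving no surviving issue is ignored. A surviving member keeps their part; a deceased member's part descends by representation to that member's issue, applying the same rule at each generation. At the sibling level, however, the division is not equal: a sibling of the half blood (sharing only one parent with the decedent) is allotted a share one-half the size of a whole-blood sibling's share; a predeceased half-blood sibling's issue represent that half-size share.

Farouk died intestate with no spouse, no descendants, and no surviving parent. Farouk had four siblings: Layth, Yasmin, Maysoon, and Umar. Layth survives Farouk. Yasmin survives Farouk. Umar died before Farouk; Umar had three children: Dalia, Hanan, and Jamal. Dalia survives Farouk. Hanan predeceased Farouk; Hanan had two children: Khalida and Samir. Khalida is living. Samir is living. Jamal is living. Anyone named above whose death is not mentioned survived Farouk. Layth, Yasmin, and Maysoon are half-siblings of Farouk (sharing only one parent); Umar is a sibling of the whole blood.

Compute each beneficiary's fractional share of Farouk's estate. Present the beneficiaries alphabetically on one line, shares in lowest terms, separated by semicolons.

Dalia 2/15; Jamal 2/15; Khalida 1/15; Layth 1/5; Maysoon 1/5; Samir 1/15; Yasmin 1/5

No spouse, descendants, or parent survives, so the estate passes to Farouk's siblings per stirpes.
Half-blood siblings count for one-half the weight of whole-blood siblings at the initial division.
Dividing 1 in proportion to weights (total weight 5/2): Layth (weight 1/2) → 1/5; Yasmin (weight 1/2) → 1/5; Maysoon (weight 1/2) → 1/5; Umar (weight 1) → 2/5.
Layth is living and takes 1/5.
Yasmin is living and takes 1/5.
Maysoon is living and takes 1/5.
Umar predeceased; the 2/5 allotted to Umar's branch passes to Umar's issue by representation.
The 2/5 is divided into 3 equal shares of 2/15 among Dalia, Hanan, Jamal.
Dalia is living and takes 2/15.
Hanan predeceased; the 2/15 allotted to Hanan's branch passes to Hanan's issue by representation.
The 2/15 is divided into 2 equal shares of 1/15 among Khalida, Samir.
Khalida is living and takes 1/15.
Samir is living and takes 1/15.
Jamal is living and takes 2/15.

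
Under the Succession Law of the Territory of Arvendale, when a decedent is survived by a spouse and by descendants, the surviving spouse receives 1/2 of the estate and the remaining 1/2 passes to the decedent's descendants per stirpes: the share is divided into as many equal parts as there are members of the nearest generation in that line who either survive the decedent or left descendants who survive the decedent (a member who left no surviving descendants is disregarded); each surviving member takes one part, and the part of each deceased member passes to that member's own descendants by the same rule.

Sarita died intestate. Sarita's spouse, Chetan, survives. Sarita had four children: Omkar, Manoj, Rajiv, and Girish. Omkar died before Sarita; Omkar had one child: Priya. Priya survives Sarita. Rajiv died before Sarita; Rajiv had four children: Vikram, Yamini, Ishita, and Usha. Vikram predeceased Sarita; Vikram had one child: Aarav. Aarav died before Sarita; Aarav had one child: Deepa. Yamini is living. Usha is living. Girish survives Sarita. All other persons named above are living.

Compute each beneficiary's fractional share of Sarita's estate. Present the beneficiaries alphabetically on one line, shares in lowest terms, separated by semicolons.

Chetan, as surviving spouse, takes 1/2.
The remaining 1/2 passes to Sarita's descendants per stirpes.
The 1/2 is divided into 4 equal shares of 1/8 among Omkar, Manoj, Rajiv, Girish.
Omkar predeceased; the 1/8 allotted to Omkar's branch passes to Omkar's issue by representation.
Priya is the sole taker at this level and receives the full 1/8.
Manoj is living and takes 1/8.
Rajiv predeceased; the 1/8 allotted to Rajiv's branch passes to Rajiv's issue by representation.
The 1/8 is divided into 4 equal shares of 1/32 among Vikram, Yamini, Ishita, Usha.
Vikram predeceased; the 1/32 allotted to Vikram's branch passes to Vikram's issue by representation.
Aarav's line is the sole branch at this level, so the full 1/32 passes to Aarav's issue by representation.
Deepa is the sole taker at this level and receives the full 1/32.
Yamini is living and takes 1/32.
Ishita is living and takes 1/32.
Usha is living and takes 1/32.
Girish is living and takes 1/8.

Chetan 1/2; Deepa 1/32; Girish 1/8; Ishita 1/32; Manoj 1/8; Priya 1/8; Usha 1/32; Yamini 1/32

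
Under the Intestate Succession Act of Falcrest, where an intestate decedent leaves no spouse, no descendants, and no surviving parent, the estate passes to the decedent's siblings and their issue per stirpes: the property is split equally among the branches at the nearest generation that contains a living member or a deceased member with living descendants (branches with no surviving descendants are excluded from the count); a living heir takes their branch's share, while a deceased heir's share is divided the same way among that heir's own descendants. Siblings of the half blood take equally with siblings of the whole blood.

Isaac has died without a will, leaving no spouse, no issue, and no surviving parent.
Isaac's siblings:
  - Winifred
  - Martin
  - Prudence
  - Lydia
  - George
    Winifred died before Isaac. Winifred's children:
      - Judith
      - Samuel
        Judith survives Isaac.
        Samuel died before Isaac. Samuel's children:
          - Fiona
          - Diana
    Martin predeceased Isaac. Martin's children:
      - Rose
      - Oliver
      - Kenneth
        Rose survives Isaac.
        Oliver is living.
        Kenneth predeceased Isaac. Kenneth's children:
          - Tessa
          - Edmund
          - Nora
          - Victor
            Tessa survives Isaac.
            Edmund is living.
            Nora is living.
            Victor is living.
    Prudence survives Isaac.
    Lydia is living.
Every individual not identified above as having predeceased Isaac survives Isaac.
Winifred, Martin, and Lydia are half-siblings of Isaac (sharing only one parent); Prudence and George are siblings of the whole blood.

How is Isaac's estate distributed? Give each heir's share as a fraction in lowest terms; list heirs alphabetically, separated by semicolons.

Diana 1/20; Edmund 1/60; Fiona 1/20; George 1/5; Judith 1/10; Lydia 1/5; Nora 1/60; Oliver 1/15; Prudence 1/5; Rose 1/15; Tessa 1/60; Victor 1/60

No spouse, descendants, or parent survives, so the estate passes to Isaac's siblings per stirpes.
Half-blood and whole-blood siblings take equally under the stated rule.
The estate is divided into 5 equal shares of 1/5 among Winifred, Martin, Prudence, Lydia, George.
Winifred predeceased; the 1/5 allotted to Winifred's branch passes to Winifred's issue by representation.
The 1/5 is divided into 2 equal shares of 1/10 among Judith, Samuel.
Judith is living and takes 1/10.
Samuel predeceased; the 1/10 allotted to Samuel's branch passes to Samuel's issue by representation.
The 1/10 is divided into 2 equal shares of 1/20 among Fiona, Diana.
Fiona is living and takes 1/20.
Diana is living and takes 1/20.
Martin predeceased; the 1/5 allotted to Martin's branch passes to Martin's issue by representation.
The 1/5 is divided into 3 equal shares of 1/15 among Rose, Oliver, Kenneth.
Rose is living and takes 1/15.
Oliver is living and takes 1/15.
Kenneth predeceased; the 1/15 allotted to Kenneth's branch passes to Kenneth's issue by representation.
The 1/15 is divided into 4 equal shares of 1/60 among Tessa, Edmund, Nora, Victor.
Tessa is living and takes 1/60.
Edmund is living and takes 1/60.
Nora is living and takes 1/60.
Victor is living and takes 1/60.
Prudence is living and takes 1/5.
Lydia is living and takes 1/5.
George is living and takes 1/5.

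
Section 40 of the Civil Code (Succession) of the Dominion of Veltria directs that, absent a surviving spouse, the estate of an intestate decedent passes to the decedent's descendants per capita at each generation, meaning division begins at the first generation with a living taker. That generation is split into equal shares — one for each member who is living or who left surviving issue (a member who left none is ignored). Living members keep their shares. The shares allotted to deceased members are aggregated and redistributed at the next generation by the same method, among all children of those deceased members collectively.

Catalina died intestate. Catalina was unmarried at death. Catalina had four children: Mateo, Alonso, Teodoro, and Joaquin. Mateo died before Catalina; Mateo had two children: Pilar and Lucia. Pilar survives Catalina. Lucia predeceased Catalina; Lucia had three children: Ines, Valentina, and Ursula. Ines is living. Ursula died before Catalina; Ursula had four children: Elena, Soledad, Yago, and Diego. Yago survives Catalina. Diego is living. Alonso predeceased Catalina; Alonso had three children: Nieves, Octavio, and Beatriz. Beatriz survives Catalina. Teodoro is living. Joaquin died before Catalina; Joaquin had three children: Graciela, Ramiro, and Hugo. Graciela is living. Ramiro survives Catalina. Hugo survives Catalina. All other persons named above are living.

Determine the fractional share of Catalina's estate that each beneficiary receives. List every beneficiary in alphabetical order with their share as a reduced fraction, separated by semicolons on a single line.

Beatriz 3/32; Diego 1/128; Elena 1/128; Graciela 3/32; Hugo 3/32; Ines 1/32; Nieves 3/32; Octavio 3/32; Pilar 3/32; Ramiro 3/32; Soledad 1/128; Teodoro 1/4; Valentina 1/32; Yago 1/128

There is no surviving spouse, so the entire estate passes to Catalina's descendants per capita at each generation.
At generation 1 (Mateo, Alonso, Teodoro, Joaquin) there are 4 shares of (1)/4 = 1/4 each.
Living: Teodoro — each takes 1/4.
Deceased: Mateo, Alonso, and Joaquin. Their combined 3/4 is pooled and carried to generation 2.
At generation 2 (Pilar, Lucia, Nieves, Octavio, Beatriz, Graciela, Ramiro, Hugo) there are 8 shares of (3/4)/8 = 3/32 each.
Living: Pilar, Nieves, Octavio, Beatriz, Graciela, Ramiro, and Hugo — each takes 3/32.
Deceased: Lucia. That 3/32 share is carried to generation 3.
At generation 3 (Ines, Valentina, Ursula) there are 3 shares of (3/32)/3 = 1/32 each.
Living: Ines and Valentina — each takes 1/32.
Deceased: Ursula. That 1/32 share is carried to generation 4.
At generation 4 (Elena, Soledad, Yago, Diego) there are 4 shares of (1/32)/4 = 1/128 each.
Living: Elena, Soledad, Yago, and Diego — each takes 1/128.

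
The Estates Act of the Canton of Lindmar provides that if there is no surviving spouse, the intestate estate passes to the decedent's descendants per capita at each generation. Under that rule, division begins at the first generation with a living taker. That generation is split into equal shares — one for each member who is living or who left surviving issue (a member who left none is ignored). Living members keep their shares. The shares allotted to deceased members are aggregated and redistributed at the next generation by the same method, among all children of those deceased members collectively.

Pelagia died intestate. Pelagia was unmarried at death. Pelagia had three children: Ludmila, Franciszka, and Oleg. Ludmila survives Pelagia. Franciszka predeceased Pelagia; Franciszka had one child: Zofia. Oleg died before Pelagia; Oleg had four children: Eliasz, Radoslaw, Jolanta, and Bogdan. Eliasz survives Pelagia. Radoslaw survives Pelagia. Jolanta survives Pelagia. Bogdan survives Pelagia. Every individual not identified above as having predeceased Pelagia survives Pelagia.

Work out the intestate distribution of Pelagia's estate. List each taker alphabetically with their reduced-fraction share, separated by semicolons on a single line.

There is no surviving spouse, so the entire estate passes to Pelagia's descendants per capita at each generation.
At generation 1 (Ludmila, Franciszka, Oleg) there are 3 shares of (1)/3 = 1/3 each.
Living: Ludmila — each takes 1/3.
Deceased: Franciszka and Oleg. Their combined 2/3 is pooled and carried to generation 2.
At generation 2 (Zofia, Eliasz, Radoslaw, Jolanta, Bogdan) there are 5 shares of (2/3)/5 = 2/15 each.
Living: Zofia, Eliasz, Radoslaw, Jolanta, and Bogdan — each takes 2/15.

Bogdan 2/15; Eliasz 2/15; Jolanta 2/15; Ludmila 1/3; Radoslaw 2/15; Zofia 2/15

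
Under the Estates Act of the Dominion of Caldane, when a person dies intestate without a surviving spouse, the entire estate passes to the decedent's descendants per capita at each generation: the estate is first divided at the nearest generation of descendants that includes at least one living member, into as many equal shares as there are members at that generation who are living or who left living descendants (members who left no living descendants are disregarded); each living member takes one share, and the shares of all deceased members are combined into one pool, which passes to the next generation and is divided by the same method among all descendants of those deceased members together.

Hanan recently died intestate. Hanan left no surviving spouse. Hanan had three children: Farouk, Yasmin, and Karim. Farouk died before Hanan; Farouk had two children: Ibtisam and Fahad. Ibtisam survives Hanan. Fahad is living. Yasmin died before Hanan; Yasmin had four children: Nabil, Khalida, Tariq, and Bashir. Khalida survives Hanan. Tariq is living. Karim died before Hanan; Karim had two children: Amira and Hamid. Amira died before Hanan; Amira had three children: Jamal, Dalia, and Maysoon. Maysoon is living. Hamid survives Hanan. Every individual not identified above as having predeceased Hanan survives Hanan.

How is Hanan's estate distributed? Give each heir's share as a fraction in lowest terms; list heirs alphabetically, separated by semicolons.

There is no surviving spouse, so the entire estate passes to Hanan's descendants per capita at each generation.
No one at generation 1 (Farouk, Yasmin, Karim) is living; moving to the next generation.
At generation 2 (Ibtisam, Fahad, Nabil, Khalida, Tariq, Bashir, Amira, Hamid) there are 8 shares of (1)/8 = 1/8 each.
Living: Ibtisam, Fahad, Nabil, Khalida, Tariq, Bashir, and Hamid — each takes 1/8.
Deceased: Amira. That 1/8 share is carried to generation 3.
At generation 3 (Jamal, Dalia, Maysoon) there are 3 shares of (1/8)/3 = 1/24 each.
Living: Jamal, Dalia, and Maysoon — each takes 1/24.

Bashir 1/8; Dalia 1/24; Fahad 1/8; Hamid 1/8; Ibtisam 1/8; Jamal 1/24; Khalida 1/8; Maysoon 1/24; Nabil 1/8; Tariq 1/8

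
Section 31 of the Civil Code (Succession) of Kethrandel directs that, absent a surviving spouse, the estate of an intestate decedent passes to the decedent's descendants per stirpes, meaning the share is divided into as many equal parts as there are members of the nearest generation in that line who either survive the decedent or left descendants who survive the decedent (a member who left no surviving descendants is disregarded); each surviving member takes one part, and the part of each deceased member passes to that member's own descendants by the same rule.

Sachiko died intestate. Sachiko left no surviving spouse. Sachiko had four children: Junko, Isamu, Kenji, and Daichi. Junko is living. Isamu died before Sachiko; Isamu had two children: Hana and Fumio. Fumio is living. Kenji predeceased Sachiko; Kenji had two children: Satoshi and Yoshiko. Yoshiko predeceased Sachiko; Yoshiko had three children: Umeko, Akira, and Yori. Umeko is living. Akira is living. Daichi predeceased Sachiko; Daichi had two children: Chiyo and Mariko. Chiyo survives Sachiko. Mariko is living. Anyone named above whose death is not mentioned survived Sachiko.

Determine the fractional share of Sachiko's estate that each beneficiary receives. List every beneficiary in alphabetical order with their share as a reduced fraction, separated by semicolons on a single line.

Akira 1/24; Chiyo 1/8; Fumio 1/8; Hana 1/8; Junko 1/4; Mariko 1/8; Satoshi 1/8; Umeko 1/24; Yori 1/24

There is no surviving spouse, so the entire estate passes to Sachiko's descendants per stirpes.
The estate is divided into 4 equal shares of 1/4 among Junko, Isamu, Kenji, Daichi.
Junko is living and takes 1/4.
Isamu predeceased; the 1/4 allotted to Isamu's branch passes to Isamu's issue by representation.
The 1/4 is divided into 2 equal shares of 1/8 among Hana, Fumio.
Hana is living and takes 1/8.
Fumio is living and takes 1/8.
Kenji predeceased; the 1/4 allotted to Kenji's branch passes to Kenji's issue by representation.
The 1/4 is divided into 2 equal shares of 1/8 among Satoshi, Yoshiko.
Satoshi is living and takes 1/8.
Yoshiko predeceased; the 1/8 allotted to Yoshiko's branch passes to Yoshiko's issue by representation.
The 1/8 is divided into 3 equal shares of 1/24 among Umeko, Akira, Yori.
Umeko is living and takes 1/24.
Akira is living and takes 1/24.
Yori is living and takes 1/24.
Daichi predeceased; the 1/4 allotted to Daichi's branch passes to Daichi's issue by representation.
The 1/4 is divided into 2 equal shares of 1/8 among Chiyo, Mariko.
Chiyo is living and takes 1/8.
Mariko is living and takes 1/8.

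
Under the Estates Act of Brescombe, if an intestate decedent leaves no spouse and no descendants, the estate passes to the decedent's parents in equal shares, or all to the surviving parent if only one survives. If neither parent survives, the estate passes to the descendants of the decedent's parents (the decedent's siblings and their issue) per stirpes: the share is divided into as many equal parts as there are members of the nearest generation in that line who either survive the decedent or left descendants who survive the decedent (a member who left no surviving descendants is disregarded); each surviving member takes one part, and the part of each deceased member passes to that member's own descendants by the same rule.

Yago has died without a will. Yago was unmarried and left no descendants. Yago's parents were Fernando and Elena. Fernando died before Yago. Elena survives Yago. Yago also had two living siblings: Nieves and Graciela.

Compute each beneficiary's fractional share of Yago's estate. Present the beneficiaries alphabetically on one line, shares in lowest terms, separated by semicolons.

Only one parent, Elena, survives, so Elena takes the entire estate. The siblings take nothing because a surviving parent has priority.

Elena 1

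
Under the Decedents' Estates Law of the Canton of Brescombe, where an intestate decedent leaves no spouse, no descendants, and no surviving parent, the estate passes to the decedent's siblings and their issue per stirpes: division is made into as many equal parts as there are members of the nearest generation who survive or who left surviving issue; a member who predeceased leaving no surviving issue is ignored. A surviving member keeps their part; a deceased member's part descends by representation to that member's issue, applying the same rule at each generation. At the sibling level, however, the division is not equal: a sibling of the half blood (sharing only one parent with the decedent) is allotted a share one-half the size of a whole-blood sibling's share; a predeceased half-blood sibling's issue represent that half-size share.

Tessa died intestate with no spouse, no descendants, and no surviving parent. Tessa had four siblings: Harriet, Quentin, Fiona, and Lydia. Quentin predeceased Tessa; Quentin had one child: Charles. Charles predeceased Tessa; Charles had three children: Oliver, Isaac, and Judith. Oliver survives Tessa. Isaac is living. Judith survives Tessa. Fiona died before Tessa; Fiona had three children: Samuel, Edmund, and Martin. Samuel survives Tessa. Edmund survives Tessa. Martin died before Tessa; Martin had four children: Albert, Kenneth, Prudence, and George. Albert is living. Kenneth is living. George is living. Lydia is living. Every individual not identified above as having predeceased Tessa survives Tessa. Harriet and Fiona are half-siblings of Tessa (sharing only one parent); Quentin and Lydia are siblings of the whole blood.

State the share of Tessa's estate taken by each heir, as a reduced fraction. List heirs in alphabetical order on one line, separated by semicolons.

No spouse, descendants, or parent survives, so the estate passes to Tessa's siblings per stirpes.
Half-blood siblings count for one-half the weight of whole-blood siblings at the initial division.
Dividing 1 in proportion to weights (total weight 3): Harriet (weight 1/2) → 1/6; Quentin (weight 1) → 1/3; Fiona (weight 1/2) → 1/6; Lydia (weight 1) → 1/3.
Harriet is living and takes 1/6.
Quentin predeceased; the 1/3 allotted to Quentin's branch passes to Quentin's issue by representation.
Charles's line is the sole branch at this level, so the full 1/3 passes to Charles's issue by representation.
The 1/3 is divided into 3 equal shares of 1/9 among Oliver, Isaac, Judith.
Oliver is living and takes 1/9.
Isaac is living and takes 1/9.
Judith is living and takes 1/9.
Fiona predeceased; the 1/6 allotted to Fiona's branch passes to Fiona's issue by representation.
The 1/6 is divided into 3 equal shares of 1/18 among Samuel, Edmund, Martin.
Samuel is living and takes 1/18.
Edmund is living and takes 1/18.
Martin predeceased; the 1/18 allotted to Martin's branch passes to Martin's issue by representation.
The 1/18 is divided into 4 equal shares of 1/72 among Albert, Kenneth, Prudence, George.
Albert is living and takes 1/72.
Kenneth is living and takes 1/72.
Prudence is living and takes 1/72.
George is living and takes 1/72.
Lydia is living and takes 1/3.

Albert 1/72; Edmund 1/18; George 1/72; Harriet 1/6; Isaac 1/9; Judith 1/9; Kenneth 1/72; Lydia 1/3; Oliver 1/9; Prudence 1/72; Samuel 1/18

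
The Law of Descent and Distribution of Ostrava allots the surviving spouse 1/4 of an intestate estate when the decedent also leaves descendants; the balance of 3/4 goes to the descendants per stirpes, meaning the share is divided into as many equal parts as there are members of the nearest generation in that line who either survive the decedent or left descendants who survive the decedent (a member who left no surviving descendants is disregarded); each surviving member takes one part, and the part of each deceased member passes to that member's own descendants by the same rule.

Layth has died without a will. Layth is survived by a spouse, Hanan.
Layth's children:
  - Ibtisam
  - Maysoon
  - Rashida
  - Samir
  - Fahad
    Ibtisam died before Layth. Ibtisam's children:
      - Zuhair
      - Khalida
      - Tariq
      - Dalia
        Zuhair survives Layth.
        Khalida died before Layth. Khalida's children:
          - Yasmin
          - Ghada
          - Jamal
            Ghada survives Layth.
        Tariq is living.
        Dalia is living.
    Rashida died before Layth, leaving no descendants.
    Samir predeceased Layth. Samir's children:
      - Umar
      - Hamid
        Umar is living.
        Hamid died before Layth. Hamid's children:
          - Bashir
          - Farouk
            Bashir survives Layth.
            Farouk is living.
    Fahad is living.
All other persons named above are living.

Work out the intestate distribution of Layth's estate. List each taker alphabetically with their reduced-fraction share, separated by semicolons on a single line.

Hanan, as surviving spouse, takes 1/4.
The remaining 3/4 passes to Layth's descendants per stirpes.
Rashida left no surviving issue, so that branch lapses and is disregarded.
The 3/4 is divided into 4 equal shares of 3/16 among Ibtisam, Maysoon, Samir, Fahad.
Ibtisam predeceased; the 3/16 allotted to Ibtisam's branch passes to Ibtisam's issue by representation.
The 3/16 is divided into 4 equal shares of 3/64 among Zuhair, Khalida, Tariq, Dalia.
Zuhair is living and takes 3/64.
Khalida predeceased; the 3/64 allotted to Khalida's branch passes to Khalida's issue by representation.
The 3/64 is divided into 3 equal shares of 1/64 among Yasmin, Ghada, Jamal.
Yasmin is living and takes 1/64.
Ghada is living and takes 1/64.
Jamal is living and takes 1/64.
Tariq is living and takes 3/64.
Dalia is living and takes 3/64.
Maysoon is living and takes 3/16.
Samir predeceased; the 3/16 allotted to Samir's branch passes to Samir's issue by representation.
The 3/16 is divided into 2 equal shares of 3/32 among Umar, Hamid.
Umar is living and takes 3/32.
Hamid predeceased; the 3/32 allotted to Hamid's branch passes to Hamid's issue by representation.
The 3/32 is divided into 2 equal shares of 3/64 among Bashir, Farouk.
Bashir is living and takes 3/64.
Farouk is living and takes 3/64.
Fahad is living and takes 3/16.

Bashir 3/64; Dalia 3/64; Fahad 3/16; Farouk 3/64; Ghada 1/64; Hanan 1/4; Jamal 1/64; Maysoon 3/16; Tariq 3/64; Umar 3/32; Yasmin 1/64; Zuhair 3/64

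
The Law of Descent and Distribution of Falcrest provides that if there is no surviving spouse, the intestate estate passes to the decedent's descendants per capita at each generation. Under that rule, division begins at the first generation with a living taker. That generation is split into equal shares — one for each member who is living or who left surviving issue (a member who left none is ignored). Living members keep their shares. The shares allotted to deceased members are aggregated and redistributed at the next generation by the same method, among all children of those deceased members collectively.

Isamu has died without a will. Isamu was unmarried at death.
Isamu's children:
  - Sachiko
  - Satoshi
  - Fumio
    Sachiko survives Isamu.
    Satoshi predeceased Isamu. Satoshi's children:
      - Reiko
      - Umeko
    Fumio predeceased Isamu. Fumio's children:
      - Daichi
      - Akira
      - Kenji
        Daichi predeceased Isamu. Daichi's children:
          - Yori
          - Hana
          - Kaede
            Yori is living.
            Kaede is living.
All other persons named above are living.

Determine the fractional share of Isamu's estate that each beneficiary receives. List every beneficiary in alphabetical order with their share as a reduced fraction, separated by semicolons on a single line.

There is no surviving spouse, so the entire estate passes to Isamu's descendants per capita at each generation.
At generation 1 (Sachiko, Satoshi, Fumio) there are 3 shares of (1)/3 = 1/3 each.
Living: Sachiko — each takes 1/3.
Deceased: Satoshi and Fumio. Their combined 2/3 is pooled and carried to generation 2.
At generation 2 (Reiko, Umeko, Daichi, Akira, Kenji) there are 5 shares of (2/3)/5 = 2/15 each.
Living: Reiko, Umeko, Akira, and Kenji — each takes 2/15.
Deceased: Daichi. That 2/15 share is carried to generation 3.
At generation 3 (Yori, Hana, Kaede) there are 3 shares of (2/15)/3 = 2/45 each.
Living: Yori, Hana, and Kaede — each takes 2/45.

Akira 2/15; Hana 2/45; Kaede 2/45; Kenji 2/15; Reiko 2/15; Sachiko 1/3; Umeko 2/15; Yori 2/45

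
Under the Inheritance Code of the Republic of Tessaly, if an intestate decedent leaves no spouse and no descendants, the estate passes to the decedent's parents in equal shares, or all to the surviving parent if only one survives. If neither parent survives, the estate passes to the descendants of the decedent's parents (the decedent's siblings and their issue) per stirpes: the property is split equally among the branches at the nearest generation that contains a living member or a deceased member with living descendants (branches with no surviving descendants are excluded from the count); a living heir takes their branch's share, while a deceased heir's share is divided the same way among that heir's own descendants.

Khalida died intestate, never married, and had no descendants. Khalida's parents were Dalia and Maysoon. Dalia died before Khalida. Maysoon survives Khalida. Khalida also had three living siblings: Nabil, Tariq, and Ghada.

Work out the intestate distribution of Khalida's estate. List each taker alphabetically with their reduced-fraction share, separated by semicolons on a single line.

Only one parent, Maysoon, survives, so Maysoon takes the entire estate. The siblings take nothing because a surviving parent has priority.

Maysoon 1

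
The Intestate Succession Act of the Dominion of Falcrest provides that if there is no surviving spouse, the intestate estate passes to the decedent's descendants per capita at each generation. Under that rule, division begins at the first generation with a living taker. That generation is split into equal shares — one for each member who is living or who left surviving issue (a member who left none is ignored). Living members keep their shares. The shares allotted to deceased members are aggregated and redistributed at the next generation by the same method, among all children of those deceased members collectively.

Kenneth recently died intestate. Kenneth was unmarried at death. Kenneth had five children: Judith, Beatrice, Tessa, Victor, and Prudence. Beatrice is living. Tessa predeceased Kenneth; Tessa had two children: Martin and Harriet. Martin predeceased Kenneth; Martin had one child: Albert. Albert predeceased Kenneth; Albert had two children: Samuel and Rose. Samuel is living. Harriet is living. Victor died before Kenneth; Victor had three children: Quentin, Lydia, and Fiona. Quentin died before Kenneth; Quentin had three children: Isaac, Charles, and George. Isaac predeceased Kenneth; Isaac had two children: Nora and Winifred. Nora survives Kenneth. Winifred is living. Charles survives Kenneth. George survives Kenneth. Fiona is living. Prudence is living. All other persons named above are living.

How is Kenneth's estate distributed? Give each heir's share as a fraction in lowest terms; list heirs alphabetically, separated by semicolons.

There is no surviving spouse, so the entire estate passes to Kenneth's descendants per capita at each generation.
At generation 1 (Judith, Beatrice, Tessa, Victor, Prudence) there are 5 shares of (1)/5 = 1/5 each.
Living: Judith, Beatrice, and Prudence — each takes 1/5.
Deceased: Tessa and Victor. Their combined 2/5 is pooled and carried to generation 2.
At generation 2 (Martin, Harriet, Quentin, Lydia, Fiona) there are 5 shares of (2/5)/5 = 2/25 each.
Living: Harriet, Lydia, and Fiona — each takes 2/25.
Deceased: Martin and Quentin. Their combined 4/25 is pooled and carried to generation 3.
At generation 3 (Albert, Isaac, Charles, George) there are 4 shares of (4/25)/4 = 1/25 each.
Living: Charles and George — each takes 1/25.
Deceased: Albert and Isaac. Their combined 2/25 is pooled and carried to generation 4.
At generation 4 (Samuel, Rose, Nora, Winifred) there are 4 shares of (2/25)/4 = 1/50 each.
Living: Samuel, Rose, Nora, and Winifred — each takes 1/50.

Beatrice 1/5; Charles 1/25; Fiona 2/25; George 1/25; Harriet 2/25; Judith 1/5; Lydia 2/25; Nora 1/50; Prudence 1/5; Rose 1/50; Samuel 1/50; Winifred 1/50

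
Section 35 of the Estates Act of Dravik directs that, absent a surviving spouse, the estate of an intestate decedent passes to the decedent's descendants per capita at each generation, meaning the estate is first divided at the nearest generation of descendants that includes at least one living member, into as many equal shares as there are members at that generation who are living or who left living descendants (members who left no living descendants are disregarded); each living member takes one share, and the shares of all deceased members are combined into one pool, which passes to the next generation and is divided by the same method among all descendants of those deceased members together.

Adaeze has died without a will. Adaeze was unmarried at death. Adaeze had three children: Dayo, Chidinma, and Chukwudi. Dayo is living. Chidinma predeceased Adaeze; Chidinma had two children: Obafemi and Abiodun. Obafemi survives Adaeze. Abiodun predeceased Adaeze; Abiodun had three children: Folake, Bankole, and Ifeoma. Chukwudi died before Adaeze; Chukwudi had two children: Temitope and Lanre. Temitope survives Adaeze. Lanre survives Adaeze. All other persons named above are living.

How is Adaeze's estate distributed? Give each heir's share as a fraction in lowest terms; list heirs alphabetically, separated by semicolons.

There is no surviving spouse, so the entire estate passes to Adaeze's descendants per capita at each generation.
At generation 1 (Dayo, Chidinma, Chukwudi) there are 3 shares of (1)/3 = 1/3 each.
Living: Dayo — each takes 1/3.
Deceased: Chidinma and Chukwudi. Their combined 2/3 is pooled and carried to generation 2.
At generation 2 (Obafemi, Abiodun, Temitope, Lanre) there are 4 shares of (2/3)/4 = 1/6 each.
Living: Obafemi, Temitope, and Lanre — each takes 1/6.
Deceased: Abiodun. That 1/6 share is carried to generation 3.
At generation 3 (Folake, Bankole, Ifeoma) there are 3 shares of (1/6)/3 = 1/18 each.
Living: Folake, Bankole, and Ifeoma — each takes 1/18.

Bankole 1/18; Dayo 1/3; Folake 1/18; Ifeoma 1/18; Lanre 1/6; Obafemi 1/6; Temitope 1/6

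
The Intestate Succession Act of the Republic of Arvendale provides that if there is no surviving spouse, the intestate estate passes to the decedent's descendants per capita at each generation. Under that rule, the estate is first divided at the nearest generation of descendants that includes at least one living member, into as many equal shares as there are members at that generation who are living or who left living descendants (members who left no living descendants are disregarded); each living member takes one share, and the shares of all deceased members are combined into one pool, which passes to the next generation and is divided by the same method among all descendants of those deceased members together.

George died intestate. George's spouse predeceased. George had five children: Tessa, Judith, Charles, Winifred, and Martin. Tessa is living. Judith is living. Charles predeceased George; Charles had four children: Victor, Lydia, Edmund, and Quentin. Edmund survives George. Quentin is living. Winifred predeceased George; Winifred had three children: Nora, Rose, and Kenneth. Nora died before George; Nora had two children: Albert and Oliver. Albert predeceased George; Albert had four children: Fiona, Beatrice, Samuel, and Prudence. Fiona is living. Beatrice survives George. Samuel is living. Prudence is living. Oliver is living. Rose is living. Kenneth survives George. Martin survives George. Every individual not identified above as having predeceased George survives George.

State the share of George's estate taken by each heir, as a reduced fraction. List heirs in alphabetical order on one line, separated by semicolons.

There is no surviving spouse, so the entire estate passes to George's descendants per capita at each generation.
At generation 1 (Tessa, Judith, Charles, Winifred, Martin) there are 5 shares of (1)/5 = 1/5 each.
Living: Tessa, Judith, and Martin — each takes 1/5.
Deceased: Charles and Winifred. Their combined 2/5 is pooled and carried to generation 2.
At generation 2 (Victor, Lydia, Edmund, Quentin, Nora, Rose, Kenneth) there are 7 shares of (2/5)/7 = 2/35 each.
Living: Victor, Lydia, Edmund, Quentin, Rose, and Kenneth — each takes 2/35.
Deceased: Nora. That 2/35 share is carried to generation 3.
At generation 3 (Albert, Oliver) there are 2 shares of (2/35)/2 = 1/35 each.
Living: Oliver — each takes 1/35.
Deceased: Albert. That 1/35 share is carried to generation 4.
At generation 4 (Fiona, Beatrice, Samuel, Prudence) there are 4 shares of (1/35)/4 = 1/140 each.
Living: Fiona, Beatrice, Samuel, and Prudence — each takes 1/140.

Beatrice 1/140; Edmund 2/35; Fiona 1/140; Judith 1/5; Kenneth 2/35; Lydia 2/35; Martin 1/5; Oliver 1/35; Prudence 1/140; Quentin 2/35; Rose 2/35; Samuel 1/140; Tessa 1/5; Victor 2/35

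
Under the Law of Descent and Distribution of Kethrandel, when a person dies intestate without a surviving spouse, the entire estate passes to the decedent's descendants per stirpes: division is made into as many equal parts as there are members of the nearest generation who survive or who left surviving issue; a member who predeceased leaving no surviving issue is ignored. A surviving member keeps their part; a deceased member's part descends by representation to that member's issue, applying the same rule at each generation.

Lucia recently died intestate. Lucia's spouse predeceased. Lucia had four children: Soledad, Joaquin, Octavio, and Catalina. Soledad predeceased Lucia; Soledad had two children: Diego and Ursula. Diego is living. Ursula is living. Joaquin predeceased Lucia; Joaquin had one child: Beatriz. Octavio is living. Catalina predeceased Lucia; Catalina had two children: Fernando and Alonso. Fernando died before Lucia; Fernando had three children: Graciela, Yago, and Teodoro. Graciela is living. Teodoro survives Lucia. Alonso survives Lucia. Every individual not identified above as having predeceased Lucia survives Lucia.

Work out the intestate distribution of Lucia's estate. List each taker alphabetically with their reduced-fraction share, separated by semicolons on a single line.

Alonso 1/8; Beatriz 1/4; Diego 1/8; Graciela 1/24; Octavio 1/4; Teodoro 1/24; Ursula 1/8; Yago 1/24

There is no surviving spouse, so the entire estate passes to Lucia's descendants per stirpes.
The estate is divided into 4 equal shares of 1/4 among Soledad, Joaquin, Octavio, Catalina.
Soledad predeceased; the 1/4 allotted to Soledad's branch passes to Soledad's issue by representation.
The 1/4 is divided into 2 equal shares of 1/8 among Diego, Ursula.
Diego is living and takes 1/8.
Ursula is living and takes 1/8.
Joaquin predeceased; the 1/4 allotted to Joaquin's branch passes to Joaquin's issue by representation.
Beatriz is the sole taker at this level and receives the full 1/4.
Octavio is living and takes 1/4.
Catalina predeceased; the 1/4 allotted to Catalina's branch passes to Catalina's issue by representation.
The 1/4 is divided into 2 equal shares of 1/8 among Fernando, Alonso.
Fernando predeceased; the 1/8 allotted to Fernando's branch passes to Fernando's issue by representation.
The 1/8 is divided into 3 equal shares of 1/24 among Graciela, Yago, Teodoro.
Graciela is living and takes 1/24.
Yago is living and takes 1/24.
Teodoro is living and takes 1/24.
Alonso is living and takes 1/8.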